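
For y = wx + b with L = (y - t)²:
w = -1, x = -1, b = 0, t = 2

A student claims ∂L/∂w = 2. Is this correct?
Correct

y = (-1)(-1) + 0 = 1
∂L/∂y = 2(y - t) = 2(1 - 2) = -2
∂y/∂w = x = -1
∂L/∂w = -2 × -1 = 2

Claimed value: 2
Correct: The correct gradient is 2.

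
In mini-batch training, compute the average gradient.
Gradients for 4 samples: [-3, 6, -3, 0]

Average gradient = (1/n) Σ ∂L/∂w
Average gradient = 0

Average = (1/4)(-3 + 6 + -3 + 0) = 0/4 = 0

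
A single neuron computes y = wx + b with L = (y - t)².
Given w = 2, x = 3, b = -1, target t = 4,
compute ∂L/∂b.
∂L/∂b = 2

y = wx + b = (2)(3) + -1 = 5
∂L/∂y = 2(y - t) = 2(5 - 4) = 2
∂y/∂b = 1
∂L/∂b = ∂L/∂y · ∂y/∂b = 2 × 1 = 2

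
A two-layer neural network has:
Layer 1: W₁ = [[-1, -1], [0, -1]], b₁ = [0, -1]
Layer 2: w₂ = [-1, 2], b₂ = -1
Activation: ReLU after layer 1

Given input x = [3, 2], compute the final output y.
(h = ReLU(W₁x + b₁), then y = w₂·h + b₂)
y = -1

Layer 1 pre-activation: z₁ = [-5, -3]
After ReLU: h = [0, 0]
Layer 2 output: y = -1×0 + 2×0 + -1 = -1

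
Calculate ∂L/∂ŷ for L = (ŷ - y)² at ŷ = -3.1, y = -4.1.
∂L/∂ŷ = 2.0

∂L/∂ŷ = 2(ŷ - y) = 2(-3.1 - -4.1) = 2(1.0) = 2.0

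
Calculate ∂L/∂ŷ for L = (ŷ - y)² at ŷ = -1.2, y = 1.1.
∂L/∂ŷ = -4.6

∂L/∂ŷ = 2(ŷ - y) = 2(-1.2 - 1.1) = 2(-2.3) = -4.6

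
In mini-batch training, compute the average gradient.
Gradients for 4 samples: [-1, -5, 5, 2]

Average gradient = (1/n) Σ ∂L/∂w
Average gradient = 0.25

Average = (1/4)(-1 + -5 + 5 + 2) = 1/4 = 0.25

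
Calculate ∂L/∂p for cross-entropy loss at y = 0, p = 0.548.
∂L/∂p = 2.212

∂L/∂p = -y/p + (1-y)/(1-p) = 0 + 1/0.452 = 2.212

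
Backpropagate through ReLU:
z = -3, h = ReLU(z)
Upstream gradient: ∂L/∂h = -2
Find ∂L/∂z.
∂L/∂z = 0

h = ReLU(-3) = 0
Since z < 0: ∂h/∂z = 0
∂L/∂z = ∂L/∂h · ∂h/∂z = -2 × 0 = 0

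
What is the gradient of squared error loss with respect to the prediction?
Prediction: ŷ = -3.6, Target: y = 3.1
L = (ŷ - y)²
∂L/∂ŷ = -13.4

∂L/∂ŷ = 2(ŷ - y) = 2(-3.6 - 3.1) = 2(-6.7) = -13.4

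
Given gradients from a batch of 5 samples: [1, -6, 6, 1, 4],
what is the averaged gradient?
Average gradient = 1.2

Average = (1/5)(1 + -6 + 6 + 1 + 4) = 6/5 = 1.2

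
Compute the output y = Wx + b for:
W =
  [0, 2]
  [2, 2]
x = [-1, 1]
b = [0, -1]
y = [2, -1]

Wx = [0×-1 + 2×1, 2×-1 + 2×1]
   = [2, 0]
y = Wx + b = [2 + 0, 0 + -1] = [2, -1]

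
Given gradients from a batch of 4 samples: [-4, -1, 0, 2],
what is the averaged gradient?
Average gradient = -0.75

Average = (1/4)(-4 + -1 + 0 + 2) = -3/4 = -0.75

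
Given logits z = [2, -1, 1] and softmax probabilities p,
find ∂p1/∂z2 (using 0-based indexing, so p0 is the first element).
∂p1/∂z2 = -0.009113

p = softmax(z) = [0.7054, 0.03512, 0.2595]
p1 = 0.03512, p2 = 0.2595

∂p1/∂z2 = -p1 × p2 = -0.03512 × 0.2595 = -0.009113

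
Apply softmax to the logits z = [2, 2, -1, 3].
p = [0.2097, 0.2097, 0.0104, 0.5701]

exp(z) = [7.389, 7.389, 0.3679, 20.09]
Sum = 35.23
p = [0.2097, 0.2097, 0.0104, 0.5701]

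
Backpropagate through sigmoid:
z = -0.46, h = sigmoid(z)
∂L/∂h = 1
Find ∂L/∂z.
∂L/∂z = 0.2372

σ(-0.46) = 0.387
σ'(-0.46) = σ(-0.46)(1 - σ(-0.46)) = 0.387 × 0.613 = 0.2372
∂L/∂z = ∂L/∂h · σ'(z) = 1 × 0.2372 = 0.2372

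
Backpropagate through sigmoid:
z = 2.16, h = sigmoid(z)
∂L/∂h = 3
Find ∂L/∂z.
∂L/∂z = 0.2781

σ(2.16) = 0.8966
σ'(2.16) = σ(2.16)(1 - σ(2.16)) = 0.8966 × 0.1034 = 0.09271
∂L/∂z = ∂L/∂h · σ'(z) = 3 × 0.09271 = 0.2781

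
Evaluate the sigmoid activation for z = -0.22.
0.4452

sigmoid(-0.22) = 1/(1 + e^(0.22)) = 1/(1 + 1.246) = 0.4452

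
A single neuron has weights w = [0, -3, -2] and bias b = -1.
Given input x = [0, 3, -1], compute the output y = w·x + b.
y = -8

y = (0)(0) + (-3)(3) + (-2)(-1) + -1 = -8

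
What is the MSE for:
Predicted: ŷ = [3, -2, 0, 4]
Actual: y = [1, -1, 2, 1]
MSE = 4.5

MSE = (1/4)((3-1)² + (-2--1)² + (0-2)² + (4-1)²) = (1/4)(4 + 1 + 4 + 9) = 4.5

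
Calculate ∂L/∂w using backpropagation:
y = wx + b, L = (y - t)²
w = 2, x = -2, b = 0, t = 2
∂L/∂w = 24

y = wx + b = (2)(-2) + 0 = -4
∂L/∂y = 2(y - t) = 2(-4 - 2) = -12
∂y/∂w = x = -2
∂L/∂w = ∂L/∂y · ∂y/∂w = -12 × -2 = 24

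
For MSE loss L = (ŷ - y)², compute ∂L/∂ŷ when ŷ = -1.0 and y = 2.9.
∂L/∂ŷ = -7.8

∂L/∂ŷ = 2(ŷ - y) = 2(-1.0 - 2.9) = 2(-3.9) = -7.8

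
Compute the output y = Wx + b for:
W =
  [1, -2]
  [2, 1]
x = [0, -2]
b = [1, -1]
y = [5, -3]

Wx = [1×0 + -2×-2, 2×0 + 1×-2]
   = [4, -2]
y = Wx + b = [4 + 1, -2 + -1] = [5, -3]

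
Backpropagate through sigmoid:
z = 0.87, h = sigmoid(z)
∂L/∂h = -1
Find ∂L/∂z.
∂L/∂z = -0.2081

σ(0.87) = 0.7047
σ'(0.87) = σ(0.87)(1 - σ(0.87)) = 0.7047 × 0.2953 = 0.2081
∂L/∂z = ∂L/∂h · σ'(z) = -1 × 0.2081 = -0.2081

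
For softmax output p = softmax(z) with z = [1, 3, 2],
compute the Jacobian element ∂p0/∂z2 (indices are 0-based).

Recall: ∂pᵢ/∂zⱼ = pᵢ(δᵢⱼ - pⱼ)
∂p0/∂z2 = -0.02203

p = softmax(z) = [0.09003, 0.6652, 0.2447]
p0 = 0.09003, p2 = 0.2447

∂p0/∂z2 = -p0 × p2 = -0.09003 × 0.2447 = -0.02203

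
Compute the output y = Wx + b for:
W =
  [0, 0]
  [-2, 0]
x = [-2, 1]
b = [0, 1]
y = [0, 5]

Wx = [0×-2 + 0×1, -2×-2 + 0×1]
   = [0, 4]
y = Wx + b = [0 + 0, 4 + 1] = [0, 5]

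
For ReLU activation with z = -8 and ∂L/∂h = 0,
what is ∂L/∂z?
∂L/∂z = 0

h = ReLU(-8) = 0
Since z < 0: ∂h/∂z = 0
∂L/∂z = ∂L/∂h · ∂h/∂z = 0 × 0 = 0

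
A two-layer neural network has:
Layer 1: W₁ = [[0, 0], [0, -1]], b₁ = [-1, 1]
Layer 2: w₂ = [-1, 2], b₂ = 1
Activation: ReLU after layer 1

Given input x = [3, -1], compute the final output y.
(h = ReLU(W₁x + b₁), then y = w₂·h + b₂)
y = 5

Layer 1 pre-activation: z₁ = [-1, 2]
After ReLU: h = [0, 2]
Layer 2 output: y = -1×0 + 2×2 + 1 = 5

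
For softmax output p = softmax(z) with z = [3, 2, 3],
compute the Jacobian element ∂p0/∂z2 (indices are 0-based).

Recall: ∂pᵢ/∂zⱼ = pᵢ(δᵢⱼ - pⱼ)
∂p0/∂z2 = -0.1784

p = softmax(z) = [0.4223, 0.1554, 0.4223]
p0 = 0.4223, p2 = 0.4223

∂p0/∂z2 = -p0 × p2 = -0.4223 × 0.4223 = -0.1784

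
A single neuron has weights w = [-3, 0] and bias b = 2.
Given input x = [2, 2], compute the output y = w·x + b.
y = -4

y = (-3)(2) + (0)(2) + 2 = -4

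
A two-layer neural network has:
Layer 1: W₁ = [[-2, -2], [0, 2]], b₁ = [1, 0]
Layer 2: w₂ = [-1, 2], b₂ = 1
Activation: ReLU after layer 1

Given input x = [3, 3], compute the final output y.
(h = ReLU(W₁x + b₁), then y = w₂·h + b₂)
y = 13

Layer 1 pre-activation: z₁ = [-11, 6]
After ReLU: h = [0, 6]
Layer 2 output: y = -1×0 + 2×6 + 1 = 13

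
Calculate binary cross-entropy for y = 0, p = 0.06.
L = 0.06188

L = -0·log(0.06) - 1·log(0.94) = -log(0.94) = 0.06188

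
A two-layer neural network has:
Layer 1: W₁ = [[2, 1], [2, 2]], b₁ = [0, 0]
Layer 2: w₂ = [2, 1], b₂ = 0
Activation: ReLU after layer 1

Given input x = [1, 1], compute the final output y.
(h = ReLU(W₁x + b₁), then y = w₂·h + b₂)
y = 10

Layer 1 pre-activation: z₁ = [3, 4]
After ReLU: h = [3, 4]
Layer 2 output: y = 2×3 + 1×4 + 0 = 10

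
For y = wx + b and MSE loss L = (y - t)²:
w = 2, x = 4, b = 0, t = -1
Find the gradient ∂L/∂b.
∂L/∂b = 18

y = wx + b = (2)(4) + 0 = 8
∂L/∂y = 2(y - t) = 2(8 - -1) = 18
∂y/∂b = 1
∂L/∂b = ∂L/∂y · ∂y/∂b = 18 × 1 = 18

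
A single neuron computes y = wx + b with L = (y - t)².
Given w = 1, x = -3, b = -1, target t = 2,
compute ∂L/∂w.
∂L/∂w = 36

y = wx + b = (1)(-3) + -1 = -4
∂L/∂y = 2(y - t) = 2(-4 - 2) = -12
∂y/∂w = x = -3
∂L/∂w = ∂L/∂y · ∂y/∂w = -12 × -3 = 36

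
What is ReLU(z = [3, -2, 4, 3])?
h = [3, 0, 4, 3]

ReLU applied element-wise: max(0,3)=3, max(0,-2)=0, max(0,4)=4, max(0,3)=3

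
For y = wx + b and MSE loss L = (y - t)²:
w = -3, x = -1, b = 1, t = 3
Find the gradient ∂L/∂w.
∂L/∂w = -2

y = wx + b = (-3)(-1) + 1 = 4
∂L/∂y = 2(y - t) = 2(4 - 3) = 2
∂y/∂w = x = -1
∂L/∂w = ∂L/∂y · ∂y/∂w = 2 × -1 = -2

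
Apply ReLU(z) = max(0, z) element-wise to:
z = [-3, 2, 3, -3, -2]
h = [0, 2, 3, 0, 0]

ReLU applied element-wise: max(0,-3)=0, max(0,2)=2, max(0,3)=3, max(0,-3)=0, max(0,-2)=0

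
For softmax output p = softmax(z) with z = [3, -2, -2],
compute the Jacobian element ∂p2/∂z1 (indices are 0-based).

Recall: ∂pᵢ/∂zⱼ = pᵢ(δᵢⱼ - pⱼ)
∂p2/∂z1 = -4.42e-05

p = softmax(z) = [0.9867, 0.006648, 0.006648]
p2 = 0.006648, p1 = 0.006648

∂p2/∂z1 = -p2 × p1 = -0.006648 × 0.006648 = -4.42e-05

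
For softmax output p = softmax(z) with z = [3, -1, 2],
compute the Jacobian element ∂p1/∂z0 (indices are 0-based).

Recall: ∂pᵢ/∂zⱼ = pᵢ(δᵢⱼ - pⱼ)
∂p1/∂z0 = -0.009532

p = softmax(z) = [0.7214, 0.01321, 0.2654]
p1 = 0.01321, p0 = 0.7214

∂p1/∂z0 = -p1 × p0 = -0.01321 × 0.7214 = -0.009532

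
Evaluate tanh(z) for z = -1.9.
-0.9562

tanh(-1.9) = (e^(-1.9) - e^(1.9))/(e^(-1.9) + e^(1.9)) = -0.9562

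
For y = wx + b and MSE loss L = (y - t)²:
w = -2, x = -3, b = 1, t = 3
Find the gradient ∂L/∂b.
∂L/∂b = 8

y = wx + b = (-2)(-3) + 1 = 7
∂L/∂y = 2(y - t) = 2(7 - 3) = 8
∂y/∂b = 1
∂L/∂b = ∂L/∂y · ∂y/∂b = 8 × 1 = 8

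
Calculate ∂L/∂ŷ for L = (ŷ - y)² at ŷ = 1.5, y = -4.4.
∂L/∂ŷ = 11.8

∂L/∂ŷ = 2(ŷ - y) = 2(1.5 - -4.4) = 2(5.9) = 11.8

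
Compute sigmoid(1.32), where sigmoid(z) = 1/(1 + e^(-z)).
0.7892

sigmoid(1.32) = 1/(1 + e^(-1.32)) = 1/(1 + 0.2671) = 0.7892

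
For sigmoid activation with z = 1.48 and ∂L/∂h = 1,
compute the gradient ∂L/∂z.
∂L/∂z = 0.151

σ(1.48) = 0.8146
σ'(1.48) = σ(1.48)(1 - σ(1.48)) = 0.8146 × 0.1854 = 0.151
∂L/∂z = ∂L/∂h · σ'(z) = 1 × 0.151 = 0.151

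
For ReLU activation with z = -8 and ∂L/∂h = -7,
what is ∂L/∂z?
∂L/∂z = 0

h = ReLU(-8) = 0
Since z < 0: ∂h/∂z = 0
∂L/∂z = ∂L/∂h · ∂h/∂z = -7 × 0 = 0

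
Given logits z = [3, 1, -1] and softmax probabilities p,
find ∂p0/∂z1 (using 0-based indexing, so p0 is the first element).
∂p0/∂z1 = -0.1017

p = softmax(z) = [0.8668, 0.1173, 0.01588]
p0 = 0.8668, p1 = 0.1173

∂p0/∂z1 = -p0 × p1 = -0.8668 × 0.1173 = -0.1017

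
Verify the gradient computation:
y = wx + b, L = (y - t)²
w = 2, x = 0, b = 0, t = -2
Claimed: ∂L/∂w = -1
Incorrect

y = (2)(0) + 0 = 0
∂L/∂y = 2(y - t) = 2(0 - -2) = 4
∂y/∂w = x = 0
∂L/∂w = 4 × 0 = 0

Claimed value: -1
Incorrect: The correct gradient is 0.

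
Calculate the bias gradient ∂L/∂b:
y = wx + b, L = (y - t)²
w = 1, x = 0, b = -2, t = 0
∂L/∂b = -4

y = wx + b = (1)(0) + -2 = -2
∂L/∂y = 2(y - t) = 2(-2 - 0) = -4
∂y/∂b = 1
∂L/∂b = ∂L/∂y · ∂y/∂b = -4 × 1 = -4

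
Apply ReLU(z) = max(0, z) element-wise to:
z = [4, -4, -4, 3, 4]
h = [4, 0, 0, 3, 4]

ReLU applied element-wise: max(0,4)=4, max(0,-4)=0, max(0,-4)=0, max(0,3)=3, max(0,4)=4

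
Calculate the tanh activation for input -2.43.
-0.9846

tanh(-2.43) = (e^(-2.43) - e^(2.43))/(e^(-2.43) + e^(2.43)) = -0.9846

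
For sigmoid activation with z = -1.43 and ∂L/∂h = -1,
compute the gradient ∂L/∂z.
∂L/∂z = -0.1558

σ(-1.43) = 0.1931
σ'(-1.43) = σ(-1.43)(1 - σ(-1.43)) = 0.1931 × 0.8069 = 0.1558
∂L/∂z = ∂L/∂h · σ'(z) = -1 × 0.1558 = -0.1558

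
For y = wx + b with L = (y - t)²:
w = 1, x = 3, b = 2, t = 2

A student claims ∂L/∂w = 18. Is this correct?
Correct

y = (1)(3) + 2 = 5
∂L/∂y = 2(y - t) = 2(5 - 2) = 6
∂y/∂w = x = 3
∂L/∂w = 6 × 3 = 18

Claimed value: 18
Correct: The correct gradient is 18.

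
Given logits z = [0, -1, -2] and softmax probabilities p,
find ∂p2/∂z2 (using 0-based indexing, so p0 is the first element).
∂p2/∂z2 = 0.08193

p = softmax(z) = [0.6652, 0.2447, 0.09003]
p2 = 0.09003

∂p2/∂z2 = p2(1 - p2) = 0.09003 × (1 - 0.09003) = 0.08193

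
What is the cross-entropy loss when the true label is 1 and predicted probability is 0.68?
L = 0.3857

L = -1·log(0.68) - 0·log(0.32) = -log(0.68) = 0.3857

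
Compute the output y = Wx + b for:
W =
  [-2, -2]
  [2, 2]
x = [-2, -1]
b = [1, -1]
y = [7, -7]

Wx = [-2×-2 + -2×-1, 2×-2 + 2×-1]
   = [6, -6]
y = Wx + b = [6 + 1, -6 + -1] = [7, -7]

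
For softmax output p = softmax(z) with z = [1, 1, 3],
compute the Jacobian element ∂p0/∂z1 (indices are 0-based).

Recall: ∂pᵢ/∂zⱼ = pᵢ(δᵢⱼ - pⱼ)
∂p0/∂z1 = -0.01134

p = softmax(z) = [0.1065, 0.1065, 0.787]
p0 = 0.1065, p1 = 0.1065

∂p0/∂z1 = -p0 × p1 = -0.1065 × 0.1065 = -0.01134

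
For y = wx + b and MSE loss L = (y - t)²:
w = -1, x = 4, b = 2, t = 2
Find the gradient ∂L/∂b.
∂L/∂b = -8

y = wx + b = (-1)(4) + 2 = -2
∂L/∂y = 2(y - t) = 2(-2 - 2) = -8
∂y/∂b = 1
∂L/∂b = ∂L/∂y · ∂y/∂b = -8 × 1 = -8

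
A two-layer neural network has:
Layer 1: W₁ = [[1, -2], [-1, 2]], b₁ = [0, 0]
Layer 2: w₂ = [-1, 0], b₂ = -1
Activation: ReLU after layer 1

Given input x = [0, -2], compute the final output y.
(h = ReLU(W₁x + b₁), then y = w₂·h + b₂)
y = -5

Layer 1 pre-activation: z₁ = [4, -4]
After ReLU: h = [4, 0]
Layer 2 output: y = -1×4 + 0×0 + -1 = -5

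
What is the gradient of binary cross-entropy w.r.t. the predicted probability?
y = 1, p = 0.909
∂L/∂p = -1.1

∂L/∂p = -y/p + (1-y)/(1-p) = -1/0.909 + 0 = -1.1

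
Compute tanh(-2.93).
-0.9943

tanh(-2.93) = (e^(-2.93) - e^(2.93))/(e^(-2.93) + e^(2.93)) = -0.9943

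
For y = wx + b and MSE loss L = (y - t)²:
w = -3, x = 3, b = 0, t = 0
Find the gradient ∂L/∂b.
∂L/∂b = -18

y = wx + b = (-3)(3) + 0 = -9
∂L/∂y = 2(y - t) = 2(-9 - 0) = -18
∂y/∂b = 1
∂L/∂b = ∂L/∂y · ∂y/∂b = -18 × 1 = -18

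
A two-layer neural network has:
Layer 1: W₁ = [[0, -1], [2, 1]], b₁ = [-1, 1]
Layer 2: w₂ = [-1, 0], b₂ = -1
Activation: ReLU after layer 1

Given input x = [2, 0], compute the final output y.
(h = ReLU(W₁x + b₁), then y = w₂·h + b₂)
y = -1

Layer 1 pre-activation: z₁ = [-1, 5]
After ReLU: h = [0, 5]
Layer 2 output: y = -1×0 + 0×5 + -1 = -1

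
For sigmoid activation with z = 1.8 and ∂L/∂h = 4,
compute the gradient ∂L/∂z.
∂L/∂z = 0.4869

σ(1.8) = 0.8581
σ'(1.8) = σ(1.8)(1 - σ(1.8)) = 0.8581 × 0.1419 = 0.1217
∂L/∂z = ∂L/∂h · σ'(z) = 4 × 0.1217 = 0.4869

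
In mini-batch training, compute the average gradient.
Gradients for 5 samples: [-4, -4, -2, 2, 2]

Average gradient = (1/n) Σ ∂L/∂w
Average gradient = -1.2

Average = (1/5)(-4 + -4 + -2 + 2 + 2) = -6/5 = -1.2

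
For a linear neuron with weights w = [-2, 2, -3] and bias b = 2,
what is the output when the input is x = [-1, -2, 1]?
y = -3

y = (-2)(-1) + (2)(-2) + (-3)(1) + 2 = -3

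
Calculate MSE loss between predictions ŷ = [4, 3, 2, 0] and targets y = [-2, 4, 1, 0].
MSE = 9.5

MSE = (1/4)((4--2)² + (3-4)² + (2-1)² + (0-0)²) = (1/4)(36 + 1 + 1 + 0) = 9.5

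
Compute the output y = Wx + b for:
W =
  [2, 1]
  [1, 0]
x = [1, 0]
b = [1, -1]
y = [3, 0]

Wx = [2×1 + 1×0, 1×1 + 0×0]
   = [2, 1]
y = Wx + b = [2 + 1, 1 + -1] = [3, 0]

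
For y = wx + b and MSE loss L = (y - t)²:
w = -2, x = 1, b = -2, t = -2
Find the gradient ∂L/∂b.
∂L/∂b = -4

y = wx + b = (-2)(1) + -2 = -4
∂L/∂y = 2(y - t) = 2(-4 - -2) = -4
∂y/∂b = 1
∂L/∂b = ∂L/∂y · ∂y/∂b = -4 × 1 = -4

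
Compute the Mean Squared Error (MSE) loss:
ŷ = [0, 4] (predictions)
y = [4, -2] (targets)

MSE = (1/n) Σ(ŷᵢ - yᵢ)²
MSE = 26

MSE = (1/2)((0-4)² + (4--2)²) = (1/2)(16 + 36) = 26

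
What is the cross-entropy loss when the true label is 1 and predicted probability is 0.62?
L = 0.478

L = -1·log(0.62) - 0·log(0.38) = -log(0.62) = 0.478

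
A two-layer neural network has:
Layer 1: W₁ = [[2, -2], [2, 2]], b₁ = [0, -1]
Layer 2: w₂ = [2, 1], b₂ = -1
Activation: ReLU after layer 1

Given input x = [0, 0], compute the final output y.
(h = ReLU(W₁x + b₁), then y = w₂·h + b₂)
y = -1

Layer 1 pre-activation: z₁ = [0, -1]
After ReLU: h = [0, 0]
Layer 2 output: y = 2×0 + 1×0 + -1 = -1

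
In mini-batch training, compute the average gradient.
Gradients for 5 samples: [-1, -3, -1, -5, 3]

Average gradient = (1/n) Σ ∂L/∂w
Average gradient = -1.4

Average = (1/5)(-1 + -3 + -1 + -5 + 3) = -7/5 = -1.4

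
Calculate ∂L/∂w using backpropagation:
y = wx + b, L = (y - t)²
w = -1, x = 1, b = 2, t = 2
∂L/∂w = -2

y = wx + b = (-1)(1) + 2 = 1
∂L/∂y = 2(y - t) = 2(1 - 2) = -2
∂y/∂w = x = 1
∂L/∂w = ∂L/∂y · ∂y/∂w = -2 × 1 = -2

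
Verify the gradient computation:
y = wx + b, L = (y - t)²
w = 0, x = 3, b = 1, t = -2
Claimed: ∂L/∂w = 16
Incorrect

y = (0)(3) + 1 = 1
∂L/∂y = 2(y - t) = 2(1 - -2) = 6
∂y/∂w = x = 3
∂L/∂w = 6 × 3 = 18

Claimed value: 16
Incorrect: The correct gradient is 18.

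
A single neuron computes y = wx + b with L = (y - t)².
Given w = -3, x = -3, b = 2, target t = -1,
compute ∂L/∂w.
∂L/∂w = -72

y = wx + b = (-3)(-3) + 2 = 11
∂L/∂y = 2(y - t) = 2(11 - -1) = 24
∂y/∂w = x = -3
∂L/∂w = ∂L/∂y · ∂y/∂w = 24 × -3 = -72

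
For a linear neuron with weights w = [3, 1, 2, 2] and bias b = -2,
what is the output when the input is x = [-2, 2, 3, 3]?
y = 6

y = (3)(-2) + (1)(2) + (2)(3) + (2)(3) + -2 = 6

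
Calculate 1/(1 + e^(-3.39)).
0.9674

sigmoid(3.39) = 1/(1 + e^(-3.39)) = 1/(1 + 0.03371) = 0.9674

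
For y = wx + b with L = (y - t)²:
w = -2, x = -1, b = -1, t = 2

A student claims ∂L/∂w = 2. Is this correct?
Correct

y = (-2)(-1) + -1 = 1
∂L/∂y = 2(y - t) = 2(1 - 2) = -2
∂y/∂w = x = -1
∂L/∂w = -2 × -1 = 2

Claimed value: 2
Correct: The correct gradient is 2.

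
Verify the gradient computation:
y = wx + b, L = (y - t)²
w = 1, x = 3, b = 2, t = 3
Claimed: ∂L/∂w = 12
Correct

y = (1)(3) + 2 = 5
∂L/∂y = 2(y - t) = 2(5 - 3) = 4
∂y/∂w = x = 3
∂L/∂w = 4 × 3 = 12

Claimed value: 12
Correct: The correct gradient is 12.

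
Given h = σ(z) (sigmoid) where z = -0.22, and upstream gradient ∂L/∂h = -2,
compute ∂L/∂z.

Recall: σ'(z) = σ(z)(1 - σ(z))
∂L/∂z = -0.494

σ(-0.22) = 0.4452
σ'(-0.22) = σ(-0.22)(1 - σ(-0.22)) = 0.4452 × 0.5548 = 0.247
∂L/∂z = ∂L/∂h · σ'(z) = -2 × 0.247 = -0.494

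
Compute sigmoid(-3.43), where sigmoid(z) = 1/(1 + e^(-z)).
0.03137

sigmoid(-3.43) = 1/(1 + e^(3.43)) = 1/(1 + 30.88) = 0.03137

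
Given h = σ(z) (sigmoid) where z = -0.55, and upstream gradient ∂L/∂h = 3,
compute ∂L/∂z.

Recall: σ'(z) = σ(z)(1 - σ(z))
∂L/∂z = 0.696

σ(-0.55) = 0.3659
σ'(-0.55) = σ(-0.55)(1 - σ(-0.55)) = 0.3659 × 0.6341 = 0.232
∂L/∂z = ∂L/∂h · σ'(z) = 3 × 0.232 = 0.696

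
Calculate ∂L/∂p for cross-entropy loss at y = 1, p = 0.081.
∂L/∂p = -12.35

∂L/∂p = -y/p + (1-y)/(1-p) = -1/0.081 + 0 = -12.35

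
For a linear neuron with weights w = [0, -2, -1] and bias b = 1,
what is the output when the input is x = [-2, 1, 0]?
y = -1

y = (0)(-2) + (-2)(1) + (-1)(0) + 1 = -1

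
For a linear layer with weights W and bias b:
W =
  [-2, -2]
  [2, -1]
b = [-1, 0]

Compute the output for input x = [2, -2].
y = [-1, 6]

Wx = [-2×2 + -2×-2, 2×2 + -1×-2]
   = [0, 6]
y = Wx + b = [0 + -1, 6 + 0] = [-1, 6]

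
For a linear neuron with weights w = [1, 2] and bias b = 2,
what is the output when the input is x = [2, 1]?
y = 6

y = (1)(2) + (2)(1) + 2 = 6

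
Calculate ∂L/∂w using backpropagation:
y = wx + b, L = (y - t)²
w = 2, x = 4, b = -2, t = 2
∂L/∂w = 32

y = wx + b = (2)(4) + -2 = 6
∂L/∂y = 2(y - t) = 2(6 - 2) = 8
∂y/∂w = x = 4
∂L/∂w = ∂L/∂y · ∂y/∂w = 8 × 4 = 32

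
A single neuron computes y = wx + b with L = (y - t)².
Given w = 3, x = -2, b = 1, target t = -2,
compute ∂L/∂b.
∂L/∂b = -6

y = wx + b = (3)(-2) + 1 = -5
∂L/∂y = 2(y - t) = 2(-5 - -2) = -6
∂y/∂b = 1
∂L/∂b = ∂L/∂y · ∂y/∂b = -6 × 1 = -6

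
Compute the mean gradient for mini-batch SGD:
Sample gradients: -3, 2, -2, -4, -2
Average gradient = -1.8

Average = (1/5)(-3 + 2 + -2 + -4 + -2) = -9/5 = -1.8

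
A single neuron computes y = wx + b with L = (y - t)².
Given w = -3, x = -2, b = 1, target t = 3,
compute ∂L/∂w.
∂L/∂w = -16

y = wx + b = (-3)(-2) + 1 = 7
∂L/∂y = 2(y - t) = 2(7 - 3) = 8
∂y/∂w = x = -2
∂L/∂w = ∂L/∂y · ∂y/∂w = 8 × -2 = -16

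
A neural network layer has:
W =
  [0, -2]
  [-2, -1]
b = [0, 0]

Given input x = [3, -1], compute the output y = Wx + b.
y = [2, -5]

Wx = [0×3 + -2×-1, -2×3 + -1×-1]
   = [2, -5]
y = Wx + b = [2 + 0, -5 + 0] = [2, -5]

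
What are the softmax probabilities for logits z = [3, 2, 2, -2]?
p = [0.5739, 0.2111, 0.2111, 0.0039]

exp(z) = [20.09, 7.389, 7.389, 0.1353]
Sum = 35
p = [0.5739, 0.2111, 0.2111, 0.0039]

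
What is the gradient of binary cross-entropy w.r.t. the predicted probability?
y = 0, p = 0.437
∂L/∂p = 1.776

∂L/∂p = -y/p + (1-y)/(1-p) = 0 + 1/0.563 = 1.776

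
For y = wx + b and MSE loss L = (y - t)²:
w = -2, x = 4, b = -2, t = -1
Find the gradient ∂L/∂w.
∂L/∂w = -72

y = wx + b = (-2)(4) + -2 = -10
∂L/∂y = 2(y - t) = 2(-10 - -1) = -18
∂y/∂w = x = 4
∂L/∂w = ∂L/∂y · ∂y/∂w = -18 × 4 = -72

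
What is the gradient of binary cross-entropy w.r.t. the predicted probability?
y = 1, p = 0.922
∂L/∂p = -1.085

∂L/∂p = -y/p + (1-y)/(1-p) = -1/0.922 + 0 = -1.085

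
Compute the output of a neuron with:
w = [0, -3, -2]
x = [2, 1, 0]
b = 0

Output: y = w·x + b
y = -3

y = (0)(2) + (-3)(1) + (-2)(0) + 0 = -3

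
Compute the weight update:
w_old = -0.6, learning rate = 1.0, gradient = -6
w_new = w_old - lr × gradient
w_new = 5.4

w_new = w - η·∂L/∂w = -0.6 - 1.0×(-6) = -0.6 - (-6) = 5.4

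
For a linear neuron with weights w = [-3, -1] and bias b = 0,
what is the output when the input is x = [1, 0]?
y = -3

y = (-3)(1) + (-1)(0) + 0 = -3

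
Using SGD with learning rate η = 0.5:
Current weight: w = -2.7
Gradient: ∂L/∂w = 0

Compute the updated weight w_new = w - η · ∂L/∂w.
w_new = -2.7

w_new = w - η·∂L/∂w = -2.7 - 0.5×(0) = -2.7 - (0) = -2.7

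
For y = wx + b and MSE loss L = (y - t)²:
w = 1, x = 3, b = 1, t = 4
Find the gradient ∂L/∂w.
∂L/∂w = 0

y = wx + b = (1)(3) + 1 = 4
∂L/∂y = 2(y - t) = 2(4 - 4) = 0
∂y/∂w = x = 3
∂L/∂w = ∂L/∂y · ∂y/∂w = 0 × 3 = 0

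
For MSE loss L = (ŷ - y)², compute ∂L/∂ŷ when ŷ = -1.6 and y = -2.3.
∂L/∂ŷ = 1.4

∂L/∂ŷ = 2(ŷ - y) = 2(-1.6 - -2.3) = 2(0.7) = 1.4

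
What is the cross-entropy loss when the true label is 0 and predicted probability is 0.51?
L = 0.7133

L = -0·log(0.51) - 1·log(0.49) = -log(0.49) = 0.7133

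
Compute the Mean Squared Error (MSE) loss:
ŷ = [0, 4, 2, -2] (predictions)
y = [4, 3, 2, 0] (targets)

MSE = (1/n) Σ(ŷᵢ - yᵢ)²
MSE = 5.25

MSE = (1/4)((0-4)² + (4-3)² + (2-2)² + (-2-0)²) = (1/4)(16 + 1 + 0 + 4) = 5.25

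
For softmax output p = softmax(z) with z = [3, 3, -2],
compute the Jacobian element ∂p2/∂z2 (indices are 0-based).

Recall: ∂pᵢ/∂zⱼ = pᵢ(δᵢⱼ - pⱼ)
∂p2/∂z2 = 0.003346

p = softmax(z) = [0.4983, 0.4983, 0.003358]
p2 = 0.003358

∂p2/∂z2 = p2(1 - p2) = 0.003358 × (1 - 0.003358) = 0.003346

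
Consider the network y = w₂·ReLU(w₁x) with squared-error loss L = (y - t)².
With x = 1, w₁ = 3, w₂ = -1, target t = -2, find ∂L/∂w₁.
∂L/∂w₁ = 2

Forward pass:
z = w₁x = 3×1 = 3
h = ReLU(3) = 3
y = w₂h = -1×3 = -3

Backward pass:
∂L/∂y = 2(y - t) = 2(-3 - -2) = -2
∂y/∂h = w₂ = -1
∂h/∂z = 1 (ReLU derivative)
∂z/∂w₁ = x = 1

∂L/∂w₁ = -2 × -1 × 1 × 1 = 2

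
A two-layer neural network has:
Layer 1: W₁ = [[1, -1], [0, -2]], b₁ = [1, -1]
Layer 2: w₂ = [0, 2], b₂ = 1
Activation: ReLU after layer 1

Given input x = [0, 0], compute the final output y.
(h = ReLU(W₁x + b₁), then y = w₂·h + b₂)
y = 1

Layer 1 pre-activation: z₁ = [1, -1]
After ReLU: h = [1, 0]
Layer 2 output: y = 0×1 + 2×0 + 1 = 1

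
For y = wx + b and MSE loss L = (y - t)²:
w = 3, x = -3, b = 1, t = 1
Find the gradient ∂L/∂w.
∂L/∂w = 54

y = wx + b = (3)(-3) + 1 = -8
∂L/∂y = 2(y - t) = 2(-8 - 1) = -18
∂y/∂w = x = -3
∂L/∂w = ∂L/∂y · ∂y/∂w = -18 × -3 = 54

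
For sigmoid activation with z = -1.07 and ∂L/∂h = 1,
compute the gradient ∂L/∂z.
∂L/∂z = 0.1902

σ(-1.07) = 0.2554
σ'(-1.07) = σ(-1.07)(1 - σ(-1.07)) = 0.2554 × 0.7446 = 0.1902
∂L/∂z = ∂L/∂h · σ'(z) = 1 × 0.1902 = 0.1902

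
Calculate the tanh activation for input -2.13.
-0.9721

tanh(-2.13) = (e^(-2.13) - e^(2.13))/(e^(-2.13) + e^(2.13)) = -0.9721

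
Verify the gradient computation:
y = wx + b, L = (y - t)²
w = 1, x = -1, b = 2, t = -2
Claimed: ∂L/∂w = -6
Correct

y = (1)(-1) + 2 = 1
∂L/∂y = 2(y - t) = 2(1 - -2) = 6
∂y/∂w = x = -1
∂L/∂w = 6 × -1 = -6

Claimed value: -6
Correct: The correct gradient is -6.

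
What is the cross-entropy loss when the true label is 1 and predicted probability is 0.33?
L = 1.109

L = -1·log(0.33) - 0·log(0.67) = -log(0.33) = 1.109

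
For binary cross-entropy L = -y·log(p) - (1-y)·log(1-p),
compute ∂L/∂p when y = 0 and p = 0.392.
∂L/∂p = 1.645

∂L/∂p = -y/p + (1-y)/(1-p) = 0 + 1/0.608 = 1.645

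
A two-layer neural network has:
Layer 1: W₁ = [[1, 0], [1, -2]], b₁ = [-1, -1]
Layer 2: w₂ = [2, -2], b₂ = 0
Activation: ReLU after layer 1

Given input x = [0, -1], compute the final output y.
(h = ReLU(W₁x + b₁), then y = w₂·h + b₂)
y = -2

Layer 1 pre-activation: z₁ = [-1, 1]
After ReLU: h = [0, 1]
Layer 2 output: y = 2×0 + -2×1 + 0 = -2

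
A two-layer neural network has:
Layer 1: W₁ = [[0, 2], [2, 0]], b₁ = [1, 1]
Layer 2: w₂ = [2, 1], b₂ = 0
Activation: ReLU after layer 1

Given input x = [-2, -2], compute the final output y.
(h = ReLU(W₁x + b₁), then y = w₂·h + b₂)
y = 0

Layer 1 pre-activation: z₁ = [-3, -3]
After ReLU: h = [0, 0]
Layer 2 output: y = 2×0 + 1×0 + 0 = 0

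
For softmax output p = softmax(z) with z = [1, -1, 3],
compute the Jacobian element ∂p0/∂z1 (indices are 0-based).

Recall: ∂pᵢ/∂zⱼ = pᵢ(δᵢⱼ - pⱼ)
∂p0/∂z1 = -0.001862

p = softmax(z) = [0.1173, 0.01588, 0.8668]
p0 = 0.1173, p1 = 0.01588

∂p0/∂z1 = -p0 × p1 = -0.1173 × 0.01588 = -0.001862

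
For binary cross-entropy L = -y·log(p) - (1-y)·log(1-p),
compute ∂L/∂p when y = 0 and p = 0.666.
∂L/∂p = 2.994

∂L/∂p = -y/p + (1-y)/(1-p) = 0 + 1/0.334 = 2.994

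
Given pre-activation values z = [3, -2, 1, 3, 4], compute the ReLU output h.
h = [3, 0, 1, 3, 4]

ReLU applied element-wise: max(0,3)=3, max(0,-2)=0, max(0,1)=1, max(0,3)=3, max(0,4)=4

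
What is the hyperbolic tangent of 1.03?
0.7739

tanh(1.03) = (e^(1.03) - e^(-1.03))/(e^(1.03) + e^(-1.03)) = 0.7739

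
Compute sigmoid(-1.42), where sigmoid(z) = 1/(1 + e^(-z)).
0.1947

sigmoid(-1.42) = 1/(1 + e^(1.42)) = 1/(1 + 4.137) = 0.1947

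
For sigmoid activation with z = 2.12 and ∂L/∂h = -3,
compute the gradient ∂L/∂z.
∂L/∂z = -0.287

σ(2.12) = 0.8928
σ'(2.12) = σ(2.12)(1 - σ(2.12)) = 0.8928 × 0.1072 = 0.09568
∂L/∂z = ∂L/∂h · σ'(z) = -3 × 0.09568 = -0.287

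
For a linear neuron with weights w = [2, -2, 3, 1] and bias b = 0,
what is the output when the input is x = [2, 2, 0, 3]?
y = 3

y = (2)(2) + (-2)(2) + (3)(0) + (1)(3) + 0 = 3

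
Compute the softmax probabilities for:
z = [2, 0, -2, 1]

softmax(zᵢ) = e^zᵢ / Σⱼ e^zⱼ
p = [0.6572, 0.0889, 0.012, 0.2418]

exp(z) = [7.389, 1, 0.1353, 2.718]
Sum = 11.24
p = [0.6572, 0.0889, 0.012, 0.2418]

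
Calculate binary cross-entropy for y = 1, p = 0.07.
L = 2.659

L = -1·log(0.07) - 0·log(0.93) = -log(0.07) = 2.659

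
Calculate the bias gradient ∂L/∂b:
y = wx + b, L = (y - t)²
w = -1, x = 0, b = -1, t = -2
∂L/∂b = 2

y = wx + b = (-1)(0) + -1 = -1
∂L/∂y = 2(y - t) = 2(-1 - -2) = 2
∂y/∂b = 1
∂L/∂b = ∂L/∂y · ∂y/∂b = 2 × 1 = 2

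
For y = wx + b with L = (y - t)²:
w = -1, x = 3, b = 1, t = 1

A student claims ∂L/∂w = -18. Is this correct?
Correct

y = (-1)(3) + 1 = -2
∂L/∂y = 2(y - t) = 2(-2 - 1) = -6
∂y/∂w = x = 3
∂L/∂w = -6 × 3 = -18

Claimed value: -18
Correct: The correct gradient is -18.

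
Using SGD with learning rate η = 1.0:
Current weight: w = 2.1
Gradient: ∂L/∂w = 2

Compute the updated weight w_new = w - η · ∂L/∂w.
w_new = 0.1

w_new = w - η·∂L/∂w = 2.1 - 1.0×(2) = 2.1 - (2) = 0.1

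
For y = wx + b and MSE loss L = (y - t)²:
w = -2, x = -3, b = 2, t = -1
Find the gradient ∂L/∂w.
∂L/∂w = -54

y = wx + b = (-2)(-3) + 2 = 8
∂L/∂y = 2(y - t) = 2(8 - -1) = 18
∂y/∂w = x = -3
∂L/∂w = ∂L/∂y · ∂y/∂w = 18 × -3 = -54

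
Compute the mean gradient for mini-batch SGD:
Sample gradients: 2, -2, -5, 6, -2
Average gradient = -0.2

Average = (1/5)(2 + -2 + -5 + 6 + -2) = -1/5 = -0.2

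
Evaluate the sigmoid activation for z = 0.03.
0.5075

sigmoid(0.03) = 1/(1 + e^(-0.03)) = 1/(1 + 0.9704) = 0.5075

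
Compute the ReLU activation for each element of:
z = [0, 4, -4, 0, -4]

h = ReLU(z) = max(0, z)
h = [0, 4, 0, 0, 0]

ReLU applied element-wise: max(0,0)=0, max(0,4)=4, max(0,-4)=0, max(0,0)=0, max(0,-4)=0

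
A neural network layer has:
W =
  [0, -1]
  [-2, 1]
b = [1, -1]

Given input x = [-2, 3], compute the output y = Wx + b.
y = [-2, 6]

Wx = [0×-2 + -1×3, -2×-2 + 1×3]
   = [-3, 7]
y = Wx + b = [-3 + 1, 7 + -1] = [-2, 6]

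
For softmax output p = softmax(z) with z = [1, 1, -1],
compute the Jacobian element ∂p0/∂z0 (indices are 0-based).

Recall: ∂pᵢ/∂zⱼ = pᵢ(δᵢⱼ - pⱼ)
∂p0/∂z0 = 0.249

p = softmax(z) = [0.4683, 0.4683, 0.06338]
p0 = 0.4683

∂p0/∂z0 = p0(1 - p0) = 0.4683 × (1 - 0.4683) = 0.249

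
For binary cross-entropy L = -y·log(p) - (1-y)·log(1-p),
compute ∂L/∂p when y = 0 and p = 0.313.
∂L/∂p = 1.456

∂L/∂p = -y/p + (1-y)/(1-p) = 0 + 1/0.687 = 1.456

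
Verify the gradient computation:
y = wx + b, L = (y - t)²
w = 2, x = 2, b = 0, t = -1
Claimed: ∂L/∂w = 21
Incorrect

y = (2)(2) + 0 = 4
∂L/∂y = 2(y - t) = 2(4 - -1) = 10
∂y/∂w = x = 2
∂L/∂w = 10 × 2 = 20

Claimed value: 21
Incorrect: The correct gradient is 20.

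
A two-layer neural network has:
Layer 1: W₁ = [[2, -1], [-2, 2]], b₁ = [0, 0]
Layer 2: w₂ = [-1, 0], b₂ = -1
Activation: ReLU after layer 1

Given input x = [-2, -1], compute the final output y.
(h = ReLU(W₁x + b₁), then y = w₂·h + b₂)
y = -1

Layer 1 pre-activation: z₁ = [-3, 2]
After ReLU: h = [0, 2]
Layer 2 output: y = -1×0 + 0×2 + -1 = -1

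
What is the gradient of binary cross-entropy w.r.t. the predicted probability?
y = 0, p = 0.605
∂L/∂p = 2.532

∂L/∂p = -y/p + (1-y)/(1-p) = 0 + 1/0.395 = 2.532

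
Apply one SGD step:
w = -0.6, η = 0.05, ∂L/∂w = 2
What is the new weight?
w_new = -0.7

w_new = w - η·∂L/∂w = -0.6 - 0.05×(2) = -0.6 - (0.1) = -0.7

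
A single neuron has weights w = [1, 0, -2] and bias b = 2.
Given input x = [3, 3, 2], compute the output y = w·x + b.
y = 1

y = (1)(3) + (0)(3) + (-2)(2) + 2 = 1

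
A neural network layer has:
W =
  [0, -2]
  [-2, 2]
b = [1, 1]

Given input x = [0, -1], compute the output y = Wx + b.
y = [3, -1]

Wx = [0×0 + -2×-1, -2×0 + 2×-1]
   = [2, -2]
y = Wx + b = [2 + 1, -2 + 1] = [3, -1]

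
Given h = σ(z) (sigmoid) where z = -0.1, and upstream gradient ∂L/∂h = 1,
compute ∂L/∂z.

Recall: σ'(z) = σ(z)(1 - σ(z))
∂L/∂z = 0.2494

σ(-0.1) = 0.475
σ'(-0.1) = σ(-0.1)(1 - σ(-0.1)) = 0.475 × 0.525 = 0.2494
∂L/∂z = ∂L/∂h · σ'(z) = 1 × 0.2494 = 0.2494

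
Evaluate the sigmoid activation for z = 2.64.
0.9334

sigmoid(2.64) = 1/(1 + e^(-2.64)) = 1/(1 + 0.07136) = 0.9334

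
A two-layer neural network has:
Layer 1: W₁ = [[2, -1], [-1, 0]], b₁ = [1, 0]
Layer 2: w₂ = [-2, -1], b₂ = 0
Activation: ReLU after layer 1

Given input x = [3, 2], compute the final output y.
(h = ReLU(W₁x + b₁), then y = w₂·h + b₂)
y = -10

Layer 1 pre-activation: z₁ = [5, -3]
After ReLU: h = [5, 0]
Layer 2 output: y = -2×5 + -1×0 + 0 = -10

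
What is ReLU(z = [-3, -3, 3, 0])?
h = [0, 0, 3, 0]

ReLU applied element-wise: max(0,-3)=0, max(0,-3)=0, max(0,3)=3, max(0,0)=0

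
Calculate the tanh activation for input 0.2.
0.1974

tanh(0.2) = (e^(0.2) - e^(-0.2))/(e^(0.2) + e^(-0.2)) = 0.1974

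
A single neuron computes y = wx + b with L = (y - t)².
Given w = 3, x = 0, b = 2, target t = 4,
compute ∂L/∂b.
∂L/∂b = -4

y = wx + b = (3)(0) + 2 = 2
∂L/∂y = 2(y - t) = 2(2 - 4) = -4
∂y/∂b = 1
∂L/∂b = ∂L/∂y · ∂y/∂b = -4 × 1 = -4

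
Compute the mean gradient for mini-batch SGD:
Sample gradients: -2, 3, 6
Average gradient = 2.333

Average = (1/3)(-2 + 3 + 6) = 7/3 = 2.333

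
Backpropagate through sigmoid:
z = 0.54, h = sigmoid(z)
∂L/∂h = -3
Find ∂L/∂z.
∂L/∂z = -0.6979

σ(0.54) = 0.6318
σ'(0.54) = σ(0.54)(1 - σ(0.54)) = 0.6318 × 0.3682 = 0.2326
∂L/∂z = ∂L/∂h · σ'(z) = -3 × 0.2326 = -0.6979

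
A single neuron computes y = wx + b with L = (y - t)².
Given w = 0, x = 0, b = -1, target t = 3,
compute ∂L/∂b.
∂L/∂b = -8

y = wx + b = (0)(0) + -1 = -1
∂L/∂y = 2(y - t) = 2(-1 - 3) = -8
∂y/∂b = 1
∂L/∂b = ∂L/∂y · ∂y/∂b = -8 × 1 = -8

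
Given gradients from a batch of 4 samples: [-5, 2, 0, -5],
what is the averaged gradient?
Average gradient = -2

Average = (1/4)(-5 + 2 + 0 + -5) = -8/4 = -2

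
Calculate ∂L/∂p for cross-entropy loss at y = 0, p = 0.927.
∂L/∂p = 13.7

∂L/∂p = -y/p + (1-y)/(1-p) = 0 + 1/0.073 = 13.7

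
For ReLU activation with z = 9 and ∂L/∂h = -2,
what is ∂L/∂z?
∂L/∂z = -2

h = ReLU(9) = 9
Since z > 0: ∂h/∂z = 1
∂L/∂z = ∂L/∂h · ∂h/∂z = -2 × 1 = -2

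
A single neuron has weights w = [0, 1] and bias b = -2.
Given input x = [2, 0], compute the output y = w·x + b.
y = -2

y = (0)(2) + (1)(0) + -2 = -2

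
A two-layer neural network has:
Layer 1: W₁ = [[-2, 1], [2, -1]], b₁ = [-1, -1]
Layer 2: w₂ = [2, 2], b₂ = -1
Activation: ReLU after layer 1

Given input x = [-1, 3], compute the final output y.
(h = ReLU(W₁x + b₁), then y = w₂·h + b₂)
y = 7

Layer 1 pre-activation: z₁ = [4, -6]
After ReLU: h = [4, 0]
Layer 2 output: y = 2×4 + 2×0 + -1 = 7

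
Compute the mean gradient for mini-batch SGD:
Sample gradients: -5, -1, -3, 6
Average gradient = -0.75

Average = (1/4)(-5 + -1 + -3 + 6) = -3/4 = -0.75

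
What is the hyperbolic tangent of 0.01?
0.01

tanh(0.01) = (e^(0.01) - e^(-0.01))/(e^(0.01) + e^(-0.01)) = 0.01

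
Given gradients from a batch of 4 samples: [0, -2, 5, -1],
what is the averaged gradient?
Average gradient = 0.5

Average = (1/4)(0 + -2 + 5 + -1) = 2/4 = 0.5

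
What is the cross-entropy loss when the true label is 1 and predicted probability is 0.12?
L = 2.12

L = -1·log(0.12) - 0·log(0.88) = -log(0.12) = 2.12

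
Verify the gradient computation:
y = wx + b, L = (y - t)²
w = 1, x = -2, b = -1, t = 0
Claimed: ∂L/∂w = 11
Incorrect

y = (1)(-2) + -1 = -3
∂L/∂y = 2(y - t) = 2(-3 - 0) = -6
∂y/∂w = x = -2
∂L/∂w = -6 × -2 = 12

Claimed value: 11
Incorrect: The correct gradient is 12.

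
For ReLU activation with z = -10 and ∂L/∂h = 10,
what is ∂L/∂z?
∂L/∂z = 0

h = ReLU(-10) = 0
Since z < 0: ∂h/∂z = 0
∂L/∂z = ∂L/∂h · ∂h/∂z = 10 × 0 = 0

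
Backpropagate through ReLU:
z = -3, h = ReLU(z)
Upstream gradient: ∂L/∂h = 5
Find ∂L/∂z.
∂L/∂z = 0

h = ReLU(-3) = 0
Since z < 0: ∂h/∂z = 0
∂L/∂z = ∂L/∂h · ∂h/∂z = 5 × 0 = 0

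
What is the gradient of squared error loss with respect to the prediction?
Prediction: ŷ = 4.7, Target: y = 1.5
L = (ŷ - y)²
∂L/∂ŷ = 6.4

∂L/∂ŷ = 2(ŷ - y) = 2(4.7 - 1.5) = 2(3.2) = 6.4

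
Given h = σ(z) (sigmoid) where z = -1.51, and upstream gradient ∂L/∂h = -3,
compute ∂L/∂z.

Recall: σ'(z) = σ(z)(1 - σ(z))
∂L/∂z = -0.4446

σ(-1.51) = 0.1809
σ'(-1.51) = σ(-1.51)(1 - σ(-1.51)) = 0.1809 × 0.8191 = 0.1482
∂L/∂z = ∂L/∂h · σ'(z) = -3 × 0.1482 = -0.4446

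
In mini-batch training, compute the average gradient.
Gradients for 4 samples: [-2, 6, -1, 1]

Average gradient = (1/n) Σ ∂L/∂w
Average gradient = 1

Average = (1/4)(-2 + 6 + -1 + 1) = 4/4 = 1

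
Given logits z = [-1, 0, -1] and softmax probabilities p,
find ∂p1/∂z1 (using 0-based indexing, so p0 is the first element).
∂p1/∂z1 = 0.2442

p = softmax(z) = [0.2119, 0.5761, 0.2119]
p1 = 0.5761

∂p1/∂z1 = p1(1 - p1) = 0.5761 × (1 - 0.5761) = 0.2442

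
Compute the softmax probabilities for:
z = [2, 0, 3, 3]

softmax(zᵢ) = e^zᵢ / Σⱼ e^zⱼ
p = [0.1522, 0.0206, 0.4136, 0.4136]

exp(z) = [7.389, 1, 20.09, 20.09]
Sum = 48.56
p = [0.1522, 0.0206, 0.4136, 0.4136]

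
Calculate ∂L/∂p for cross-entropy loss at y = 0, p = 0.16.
∂L/∂p = 1.19

∂L/∂p = -y/p + (1-y)/(1-p) = 0 + 1/0.84 = 1.19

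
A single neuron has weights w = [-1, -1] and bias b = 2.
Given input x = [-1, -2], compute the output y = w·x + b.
y = 5

y = (-1)(-1) + (-1)(-2) + 2 = 5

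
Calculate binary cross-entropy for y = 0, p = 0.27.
L = 0.3147

L = -0·log(0.27) - 1·log(0.73) = -log(0.73) = 0.3147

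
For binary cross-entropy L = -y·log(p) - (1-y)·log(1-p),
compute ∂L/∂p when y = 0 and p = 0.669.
∂L/∂p = 3.021

∂L/∂p = -y/p + (1-y)/(1-p) = 0 + 1/0.331 = 3.021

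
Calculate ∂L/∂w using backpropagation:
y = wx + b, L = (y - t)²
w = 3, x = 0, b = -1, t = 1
∂L/∂w = 0

y = wx + b = (3)(0) + -1 = -1
∂L/∂y = 2(y - t) = 2(-1 - 1) = -4
∂y/∂w = x = 0
∂L/∂w = ∂L/∂y · ∂y/∂w = -4 × 0 = 0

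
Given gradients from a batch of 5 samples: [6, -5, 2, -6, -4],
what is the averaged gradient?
Average gradient = -1.4

Average = (1/5)(6 + -5 + 2 + -6 + -4) = -7/5 = -1.4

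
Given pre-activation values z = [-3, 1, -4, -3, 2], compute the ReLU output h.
h = [0, 1, 0, 0, 2]

ReLU applied element-wise: max(0,-3)=0, max(0,1)=1, max(0,-4)=0, max(0,-3)=0, max(0,2)=2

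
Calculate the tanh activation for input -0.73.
-0.6231

tanh(-0.73) = (e^(-0.73) - e^(0.73))/(e^(-0.73) + e^(0.73)) = -0.6231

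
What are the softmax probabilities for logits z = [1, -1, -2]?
p = [0.8438, 0.1142, 0.042]

exp(z) = [2.718, 0.3679, 0.1353]
Sum = 3.221
p = [0.8438, 0.1142, 0.042]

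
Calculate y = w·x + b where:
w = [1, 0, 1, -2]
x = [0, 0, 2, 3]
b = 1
y = -3

y = (1)(0) + (0)(0) + (1)(2) + (-2)(3) + 1 = -3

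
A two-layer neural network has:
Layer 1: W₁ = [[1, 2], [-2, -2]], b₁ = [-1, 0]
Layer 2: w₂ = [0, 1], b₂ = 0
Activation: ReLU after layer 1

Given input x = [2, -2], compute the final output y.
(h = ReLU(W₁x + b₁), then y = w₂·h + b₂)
y = 0

Layer 1 pre-activation: z₁ = [-3, 0]
After ReLU: h = [0, 0]
Layer 2 output: y = 0×0 + 1×0 + 0 = 0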